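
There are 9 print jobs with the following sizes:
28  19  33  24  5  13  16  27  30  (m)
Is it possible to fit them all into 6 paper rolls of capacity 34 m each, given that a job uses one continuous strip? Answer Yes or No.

No

Total = 195 m; ⌈195/34⌉ = 6.
The bound of 6 does not rule out 6, but exhaustive search shows no assignment into 6 paper rolls of capacity 34 m exists — the minimum is 7.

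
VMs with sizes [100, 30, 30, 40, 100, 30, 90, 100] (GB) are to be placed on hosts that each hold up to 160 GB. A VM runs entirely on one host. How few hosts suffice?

Total = 100 + 100 + 100 + 90 + 40 + 30 + 30 + 30 = 520 GB.
Lower bound: ⌈520/160⌉ = 4 hosts.
A packing using 4 hosts:
  host 1: 100 + 40 = 140
  host 2: 100 + 30 + 30 = 160
  host 3: 100 + 30 = 130
  host 4: 90 = 90
This matches the lower bound, so 4 is optimal.

4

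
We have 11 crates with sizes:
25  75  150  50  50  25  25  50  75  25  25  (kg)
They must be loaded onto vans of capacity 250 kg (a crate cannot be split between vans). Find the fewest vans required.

3

Total = 150 + 75 + 75 + 50 + 50 + 50 + 25 + 25 + 25 + 25 + 25 = 575 kg.
Lower bound: ⌈575/250⌉ = 3 vans.
A packing using 3 vans:
  van 1: 150 + 75 + 25 = 250
  van 2: 75 + 50 + 50 + 50 + 25 = 250
  van 3: 25 + 25 + 25 = 75
This matches the lower bound, so 3 is optimal.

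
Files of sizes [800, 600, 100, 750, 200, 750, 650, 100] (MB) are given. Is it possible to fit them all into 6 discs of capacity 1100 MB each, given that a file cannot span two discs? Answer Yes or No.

A valid assignment using 5 discs:
  disc 1: 800 + 200 + 100 = 1100
  disc 2: 750 + 100 = 850
  disc 3: 750 = 750
  disc 4: 650 = 650
  disc 5: 600 = 600
That uses only 5 ≤ 6, so 6 discs are enough.

Yes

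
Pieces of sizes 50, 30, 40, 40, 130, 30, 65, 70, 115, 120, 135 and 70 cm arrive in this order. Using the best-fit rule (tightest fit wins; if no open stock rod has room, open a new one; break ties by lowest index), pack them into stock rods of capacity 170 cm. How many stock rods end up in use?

7

  50 → stock rod 1 (new)  [load 50/170]
  30 → stock rod 1  [load 80/170]
  40 → stock rod 1  [load 120/170]
  40 → stock rod 1  [load 160/170]
  130 → stock rod 2 (new)  [load 130/170]
  30 → stock rod 2  [load 160/170]
  65 → stock rod 3 (new)  [load 65/170]
  70 → stock rod 3  [load 135/170]
  115 → stock rod 4 (new)  [load 115/170]
  120 → stock rod 5 (new)  [load 120/170]
  135 → stock rod 6 (new)  [load 135/170]
  70 → stock rod 7 (new)  [load 70/170]
7 stock rods opened.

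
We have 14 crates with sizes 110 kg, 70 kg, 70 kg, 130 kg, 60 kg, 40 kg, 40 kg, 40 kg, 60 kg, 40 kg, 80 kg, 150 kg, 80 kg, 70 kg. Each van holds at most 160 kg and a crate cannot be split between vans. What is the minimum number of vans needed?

7

Total = 150 + 130 + 110 + 80 + 80 + 70 + 70 + 70 + 60 + 60 + 40 + 40 + 40 + 40 = 1040 kg.
Lower bound: ⌈1040/160⌉ = 7 vans.
A packing using 7 vans:
  van 1: 150 = 150
  van 2: 130 = 130
  van 3: 110 + 40 = 150
  van 4: 80 + 80 = 160
  van 5: 70 + 70 = 140
  van 6: 70 + 40 + 40 = 150
  van 7: 60 + 60 + 40 = 160
This matches the lower bound, so 7 is optimal.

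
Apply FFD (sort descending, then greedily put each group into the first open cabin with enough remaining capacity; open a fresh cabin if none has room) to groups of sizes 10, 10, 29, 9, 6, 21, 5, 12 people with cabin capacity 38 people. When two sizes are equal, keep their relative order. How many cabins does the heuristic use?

3

Sorted descending: 29, 21, 12, 10, 10, 9, 6, 5.
  29 → cabin 1 (new)  [load 29/38]
  21 → cabin 2 (new)  [load 21/38]
  12 → cabin 2  [load 33/38]
  10 → cabin 3 (new)  [load 10/38]
  10 → cabin 3  [load 20/38]
  9 → cabin 1  [load 38/38]
  6 → cabin 3  [load 26/38]
  5 → cabin 2  [load 38/38]
3 cabins opened.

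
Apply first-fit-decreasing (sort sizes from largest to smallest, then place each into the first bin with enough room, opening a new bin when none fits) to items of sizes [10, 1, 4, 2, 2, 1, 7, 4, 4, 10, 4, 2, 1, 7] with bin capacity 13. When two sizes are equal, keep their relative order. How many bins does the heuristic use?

Sorted descending: 10, 10, 7, 7, 4, 4, 4, 4, 2, 2, 2, 1, 1, 1.
  10 → bin 1 (new)  [load 10/13]
  10 → bin 2 (new)  [load 10/13]
  7 → bin 3 (new)  [load 7/13]
  7 → bin 4 (new)  [load 7/13]
  4 → bin 3  [load 11/13]
  4 → bin 4  [load 11/13]
  4 → bin 5 (new)  [load 4/13]
  4 → bin 5  [load 8/13]
  2 → bin 1  [load 12/13]
  2 → bin 2  [load 12/13]
  2 → bin 3  [load 13/13]
  1 → bin 1  [load 13/13]
  1 → bin 2  [load 13/13]
  1 → bin 4  [load 12/13]
5 bins opened.

5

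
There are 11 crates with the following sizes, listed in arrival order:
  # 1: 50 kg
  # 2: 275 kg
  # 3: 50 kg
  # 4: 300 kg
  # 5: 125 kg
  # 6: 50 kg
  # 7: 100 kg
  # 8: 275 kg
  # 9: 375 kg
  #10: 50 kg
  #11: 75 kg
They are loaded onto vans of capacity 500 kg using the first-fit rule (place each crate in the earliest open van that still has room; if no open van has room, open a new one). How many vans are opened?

4

  50 → van 1 (new)  [load 50/500]
  275 → van 1  [load 325/500]
  50 → van 1  [load 375/500]
  300 → van 2 (new)  [load 300/500]
  125 → van 1  [load 500/500]
  50 → van 2  [load 350/500]
  100 → van 2  [load 450/500]
  275 → van 3 (new)  [load 275/500]
  375 → van 4 (new)  [load 375/500]
  50 → van 2  [load 500/500]
  75 → van 3  [load 350/500]
4 vans opened.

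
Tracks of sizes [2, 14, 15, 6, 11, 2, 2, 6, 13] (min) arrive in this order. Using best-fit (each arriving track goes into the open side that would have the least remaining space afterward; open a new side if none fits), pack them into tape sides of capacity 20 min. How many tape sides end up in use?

4

  2 → side 1 (new)  [load 2/20]
  14 → side 1  [load 16/20]
  15 → side 2 (new)  [load 15/20]
  6 → side 3 (new)  [load 6/20]
  11 → side 3  [load 17/20]
  2 → side 3  [load 19/20]
  2 → side 1  [load 18/20]
  6 → side 4 (new)  [load 6/20]
  13 → side 4  [load 19/20]
4 tape sides opened.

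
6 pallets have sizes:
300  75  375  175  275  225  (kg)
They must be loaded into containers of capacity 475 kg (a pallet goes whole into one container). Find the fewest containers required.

Total = 375 + 300 + 275 + 225 + 175 + 75 = 1425 kg.
Lower bound: ⌈1425/475⌉ = 3 containers.
A packing using 4 containers:
  container 1: 375 + 75 = 450
  container 2: 300 + 175 = 475
  container 3: 275 = 275
  container 4: 225 = 225
No arrangement into 3 containers stays within capacity, so 4 is optimal.

4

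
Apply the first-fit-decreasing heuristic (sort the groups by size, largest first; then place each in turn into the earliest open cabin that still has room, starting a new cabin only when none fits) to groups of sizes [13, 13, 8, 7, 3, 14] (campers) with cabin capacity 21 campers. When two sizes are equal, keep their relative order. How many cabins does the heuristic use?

Sorted descending: 14, 13, 13, 8, 7, 3.
  14 → cabin 1 (new)  [load 14/21]
  13 → cabin 2 (new)  [load 13/21]
  13 → cabin 3 (new)  [load 13/21]
  8 → cabin 2  [load 21/21]
  7 → cabin 1  [load 21/21]
  3 → cabin 3  [load 16/21]
3 cabins opened.

3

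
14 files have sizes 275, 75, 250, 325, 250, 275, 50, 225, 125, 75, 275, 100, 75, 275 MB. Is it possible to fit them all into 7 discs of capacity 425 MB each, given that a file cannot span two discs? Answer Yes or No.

No

Total = 2650 MB; ⌈2650/425⌉ = 7.
8 files each exceed half the capacity and cannot share a disc, forcing at least 8 discs.
At least 8 discs are required, but only 7 are allowed.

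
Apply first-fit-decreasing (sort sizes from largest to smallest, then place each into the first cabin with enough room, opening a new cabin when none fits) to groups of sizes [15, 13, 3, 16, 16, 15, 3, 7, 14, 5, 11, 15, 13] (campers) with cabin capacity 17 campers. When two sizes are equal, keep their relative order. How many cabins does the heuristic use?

10

Sorted descending: 16, 16, 15, 15, 15, 14, 13, 13, 11, 7, 5, 3, 3.
  16 → cabin 1 (new)  [load 16/17]
  16 → cabin 2 (new)  [load 16/17]
  15 → cabin 3 (new)  [load 15/17]
  15 → cabin 4 (new)  [load 15/17]
  15 → cabin 5 (new)  [load 15/17]
  14 → cabin 6 (new)  [load 14/17]
  13 → cabin 7 (new)  [load 13/17]
  13 → cabin 8 (new)  [load 13/17]
  11 → cabin 9 (new)  [load 11/17]
  7 → cabin 10 (new)  [load 7/17]
  5 → cabin 9  [load 16/17]
  3 → cabin 6  [load 17/17]
  3 → cabin 7  [load 16/17]
10 cabins opened.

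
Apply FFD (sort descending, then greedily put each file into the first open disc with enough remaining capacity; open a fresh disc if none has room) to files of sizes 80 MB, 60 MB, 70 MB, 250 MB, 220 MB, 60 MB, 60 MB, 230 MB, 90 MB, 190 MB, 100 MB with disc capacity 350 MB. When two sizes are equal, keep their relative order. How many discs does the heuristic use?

5

Sorted descending: 250, 230, 220, 190, 100, 90, 80, 70, 60, 60, 60.
  250 → disc 1 (new)  [load 250/350]
  230 → disc 2 (new)  [load 230/350]
  220 → disc 3 (new)  [load 220/350]
  190 → disc 4 (new)  [load 190/350]
  100 → disc 1  [load 350/350]
  90 → disc 2  [load 320/350]
  80 → disc 3  [load 300/350]
  70 → disc 4  [load 260/350]
  60 → disc 4  [load 320/350]
  60 → disc 5 (new)  [load 60/350]
  60 → disc 5  [load 120/350]
5 discs opened.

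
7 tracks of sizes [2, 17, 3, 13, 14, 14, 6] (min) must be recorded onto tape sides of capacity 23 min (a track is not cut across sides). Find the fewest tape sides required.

4

Total = 17 + 14 + 14 + 13 + 6 + 3 + 2 = 69 min.
Lower bound: ⌈69/23⌉ = 3 tape sides.
Also, 4 tracks each exceed 23/2 min, and no two of those can share a side, so at least 4 tape sides are needed.
A packing using 4 tape sides:
  side 1: 17 + 6 = 23
  side 2: 14 + 3 + 2 = 19
  side 3: 14 = 14
  side 4: 13 = 13
This matches the lower bound, so 4 is optimal.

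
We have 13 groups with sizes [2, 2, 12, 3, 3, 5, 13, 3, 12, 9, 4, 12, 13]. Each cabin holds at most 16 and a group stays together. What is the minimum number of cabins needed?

Total = 13 + 13 + 12 + 12 + 12 + 9 + 5 + 4 + 3 + 3 + 3 + 2 + 2 = 93.
Lower bound: ⌈93/16⌉ = 6 cabins.
A packing using 6 cabins:
  cabin 1: 13 + 3 = 16
  cabin 2: 13 + 3 = 16
  cabin 3: 12 + 4 = 16
  cabin 4: 12 + 3 = 15
  cabin 5: 12 + 2 + 2 = 16
  cabin 6: 9 + 5 = 14
This matches the lower bound, so 6 is optimal.

6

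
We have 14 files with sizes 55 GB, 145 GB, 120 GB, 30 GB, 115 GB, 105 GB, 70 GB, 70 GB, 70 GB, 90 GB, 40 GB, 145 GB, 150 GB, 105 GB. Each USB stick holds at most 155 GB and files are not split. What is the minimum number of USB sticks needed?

10

Total = 150 + 145 + 145 + 120 + 115 + 105 + 105 + 90 + 70 + 70 + 70 + 55 + 40 + 30 = 1310 GB.
Lower bound: ⌈1310/155⌉ = 9 USB sticks.
A packing using 10 USB sticks:
  USB stick 1: 150 = 150
  USB stick 2: 145 = 145
  USB stick 3: 145 = 145
  USB stick 4: 120 + 30 = 150
  USB stick 5: 115 + 40 = 155
  USB stick 6: 105 = 105
  USB stick 7: 105 = 105
  USB stick 8: 90 + 55 = 145
  USB stick 9: 70 + 70 = 140
  USB stick 10: 70 = 70
No arrangement into 9 USB sticks stays within capacity, so 10 is optimal.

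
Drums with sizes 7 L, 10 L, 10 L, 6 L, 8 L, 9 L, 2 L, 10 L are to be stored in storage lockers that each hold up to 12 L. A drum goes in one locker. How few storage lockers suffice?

7

Total = 10 + 10 + 10 + 9 + 8 + 7 + 6 + 2 = 62 L.
Lower bound: ⌈62/12⌉ = 6 storage lockers.
A packing using 7 storage lockers:
  locker 1: 10 + 2 = 12
  locker 2: 10 = 10
  locker 3: 10 = 10
  locker 4: 9 = 9
  locker 5: 8 = 8
  locker 6: 7 = 7
  locker 7: 6 = 6
No arrangement into 6 storage lockers stays within capacity, so 7 is optimal.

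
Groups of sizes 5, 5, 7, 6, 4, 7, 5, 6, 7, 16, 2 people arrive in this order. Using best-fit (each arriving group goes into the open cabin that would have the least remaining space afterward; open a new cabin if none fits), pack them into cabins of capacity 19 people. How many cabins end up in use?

4

  5 → cabin 1 (new)  [load 5/19]
  5 → cabin 1  [load 10/19]
  7 → cabin 1  [load 17/19]
  6 → cabin 2 (new)  [load 6/19]
  4 → cabin 2  [load 10/19]
  7 → cabin 2  [load 17/19]
  5 → cabin 3 (new)  [load 5/19]
  6 → cabin 3  [load 11/19]
  7 → cabin 3  [load 18/19]
  16 → cabin 4 (new)  [load 16/19]
  2 → cabin 1  [load 19/19]
4 cabins opened.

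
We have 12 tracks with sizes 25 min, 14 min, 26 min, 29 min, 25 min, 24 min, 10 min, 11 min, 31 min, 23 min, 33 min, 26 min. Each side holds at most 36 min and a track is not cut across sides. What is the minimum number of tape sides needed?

Total = 33 + 31 + 29 + 26 + 26 + 25 + 25 + 24 + 23 + 14 + 11 + 10 = 277 min.
Lower bound: ⌈277/36⌉ = 8 tape sides.
Also, 9 tracks each exceed 18 min, and no two of those can share a side, so at least 9 tape sides are needed.
A packing using 10 tape sides:
  side 1: 33 = 33
  side 2: 31 = 31
  side 3: 29 = 29
  side 4: 26 + 10 = 36
  side 5: 26 = 26
  side 6: 25 + 11 = 36
  side 7: 25 = 25
  side 8: 24 = 24
  side 9: 23 = 23
  side 10: 14 = 14
No arrangement into 9 tape sides stays within capacity, so 10 is optimal.

10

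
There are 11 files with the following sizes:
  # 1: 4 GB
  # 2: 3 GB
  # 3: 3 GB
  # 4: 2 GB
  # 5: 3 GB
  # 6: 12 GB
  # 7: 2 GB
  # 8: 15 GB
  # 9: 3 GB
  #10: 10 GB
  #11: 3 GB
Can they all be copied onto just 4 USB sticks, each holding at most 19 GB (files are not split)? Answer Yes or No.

A valid assignment using 4 USB sticks:
  USB stick 1: 15 + 4 = 19
  USB stick 2: 12 + 3 + 3 = 18
  USB stick 3: 10 + 3 + 3 + 3 = 19
  USB stick 4: 2 + 2 = 4
Every load is within 19 GB, so 4 USB sticks suffice.

Yes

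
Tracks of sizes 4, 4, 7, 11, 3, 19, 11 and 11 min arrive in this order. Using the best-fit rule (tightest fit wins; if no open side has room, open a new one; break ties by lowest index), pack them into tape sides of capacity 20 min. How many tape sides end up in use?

  4 → side 1 (new)  [load 4/20]
  4 → side 1  [load 8/20]
  7 → side 1  [load 15/20]
  11 → side 2 (new)  [load 11/20]
  3 → side 1  [load 18/20]
  19 → side 3 (new)  [load 19/20]
  11 → side 4 (new)  [load 11/20]
  11 → side 5 (new)  [load 11/20]
5 tape sides opened.

5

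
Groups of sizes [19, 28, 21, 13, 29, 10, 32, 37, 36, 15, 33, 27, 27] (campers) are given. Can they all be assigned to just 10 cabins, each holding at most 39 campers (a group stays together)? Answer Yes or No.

Yes

A valid assignment using 10 cabins:
  cabin 1: 37 = 37
  cabin 2: 36 = 36
  cabin 3: 33 = 33
  cabin 4: 32 = 32
  cabin 5: 29 + 10 = 39
  cabin 6: 28 = 28
  cabin 7: 27 = 27
  cabin 8: 27 = 27
  cabin 9: 21 + 15 = 36
  cabin 10: 19 + 13 = 32
Every load is within 39 campers, so 10 cabins suffice.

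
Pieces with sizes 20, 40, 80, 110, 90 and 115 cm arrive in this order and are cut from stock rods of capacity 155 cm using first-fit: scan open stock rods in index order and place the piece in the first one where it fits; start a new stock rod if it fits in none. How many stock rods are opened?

  20 → stock rod 1 (new)  [load 20/155]
  40 → stock rod 1  [load 60/155]
  80 → stock rod 1  [load 140/155]
  110 → stock rod 2 (new)  [load 110/155]
  90 → stock rod 3 (new)  [load 90/155]
  115 → stock rod 4 (new)  [load 115/155]
4 stock rods opened.

4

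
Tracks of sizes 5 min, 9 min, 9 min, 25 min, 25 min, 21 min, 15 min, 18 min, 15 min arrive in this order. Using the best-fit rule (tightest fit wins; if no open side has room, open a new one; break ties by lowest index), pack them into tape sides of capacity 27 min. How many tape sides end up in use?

7

  5 → side 1 (new)  [load 5/27]
  9 → side 1  [load 14/27]
  9 → side 1  [load 23/27]
  25 → side 2 (new)  [load 25/27]
  25 → side 3 (new)  [load 25/27]
  21 → side 4 (new)  [load 21/27]
  15 → side 5 (new)  [load 15/27]
  18 → side 6 (new)  [load 18/27]
  15 → side 7 (new)  [load 15/27]
7 tape sides opened.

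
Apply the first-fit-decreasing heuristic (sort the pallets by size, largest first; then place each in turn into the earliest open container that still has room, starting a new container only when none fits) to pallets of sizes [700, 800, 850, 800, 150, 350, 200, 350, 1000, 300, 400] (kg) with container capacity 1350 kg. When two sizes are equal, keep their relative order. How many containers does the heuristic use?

Sorted descending: 1000, 850, 800, 800, 700, 400, 350, 350, 300, 200, 150.
  1000 → container 1 (new)  [load 1000/1350]
  850 → container 2 (new)  [load 850/1350]
  800 → container 3 (new)  [load 800/1350]
  800 → container 4 (new)  [load 800/1350]
  700 → container 5 (new)  [load 700/1350]
  400 → container 2  [load 1250/1350]
  350 → container 1  [load 1350/1350]
  350 → container 3  [load 1150/1350]
  300 → container 4  [load 1100/1350]
  200 → container 3  [load 1350/1350]
  150 → container 4  [load 1250/1350]
5 containers opened.

5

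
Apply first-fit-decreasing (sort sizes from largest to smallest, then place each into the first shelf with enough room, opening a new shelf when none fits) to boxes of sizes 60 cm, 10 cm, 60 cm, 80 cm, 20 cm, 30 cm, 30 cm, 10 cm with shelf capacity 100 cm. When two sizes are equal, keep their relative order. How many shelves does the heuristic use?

Sorted descending: 80, 60, 60, 30, 30, 20, 10, 10.
  80 → shelf 1 (new)  [load 80/100]
  60 → shelf 2 (new)  [load 60/100]
  60 → shelf 3 (new)  [load 60/100]
  30 → shelf 2  [load 90/100]
  30 → shelf 3  [load 90/100]
  20 → shelf 1  [load 100/100]
  10 → shelf 2  [load 100/100]
  10 → shelf 3  [load 100/100]
3 shelves opened.

3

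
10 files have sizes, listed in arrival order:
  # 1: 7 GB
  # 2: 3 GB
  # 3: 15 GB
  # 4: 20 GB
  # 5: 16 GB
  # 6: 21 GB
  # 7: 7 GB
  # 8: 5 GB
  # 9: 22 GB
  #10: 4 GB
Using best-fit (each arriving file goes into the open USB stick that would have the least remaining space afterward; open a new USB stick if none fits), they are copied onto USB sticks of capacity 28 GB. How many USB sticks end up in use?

5

  7 → USB stick 1 (new)  [load 7/28]
  3 → USB stick 1  [load 10/28]
  15 → USB stick 1  [load 25/28]
  20 → USB stick 2 (new)  [load 20/28]
  16 → USB stick 3 (new)  [load 16/28]
  21 → USB stick 4 (new)  [load 21/28]
  7 → USB stick 4  [load 28/28]
  5 → USB stick 2  [load 25/28]
  22 → USB stick 5 (new)  [load 22/28]
  4 → USB stick 5  [load 26/28]
5 USB sticks opened.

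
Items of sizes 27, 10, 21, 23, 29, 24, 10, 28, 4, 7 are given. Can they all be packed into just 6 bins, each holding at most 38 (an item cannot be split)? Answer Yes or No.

A valid assignment using 6 bins:
  bin 1: 29 + 7 = 36
  bin 2: 28 + 10 = 38
  bin 3: 27 + 10 = 37
  bin 4: 24 + 4 = 28
  bin 5: 23 = 23
  bin 6: 21 = 21
Every load is within 38, so 6 bins suffice.

Yes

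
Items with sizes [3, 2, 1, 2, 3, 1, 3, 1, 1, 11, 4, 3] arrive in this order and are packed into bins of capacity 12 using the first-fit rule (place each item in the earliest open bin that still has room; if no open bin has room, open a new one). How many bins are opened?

  3 → bin 1 (new)  [load 3/12]
  2 → bin 1  [load 5/12]
  1 → bin 1  [load 6/12]
  2 → bin 1  [load 8/12]
  3 → bin 1  [load 11/12]
  1 → bin 1  [load 12/12]
  3 → bin 2 (new)  [load 3/12]
  1 → bin 2  [load 4/12]
  1 → bin 2  [load 5/12]
  11 → bin 3 (new)  [load 11/12]
  4 → bin 2  [load 9/12]
  3 → bin 2  [load 12/12]
3 bins opened.

3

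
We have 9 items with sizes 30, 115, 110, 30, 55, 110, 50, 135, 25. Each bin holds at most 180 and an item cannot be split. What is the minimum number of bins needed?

Total = 135 + 115 + 110 + 110 + 55 + 50 + 30 + 30 + 25 = 660.
Lower bound: ⌈660/180⌉ = 4 bins.
A packing using 4 bins:
  bin 1: 135 + 30 = 165
  bin 2: 115 + 55 = 170
  bin 3: 110 + 50 = 160
  bin 4: 110 + 30 + 25 = 165
This matches the lower bound, so 4 is optimal.

4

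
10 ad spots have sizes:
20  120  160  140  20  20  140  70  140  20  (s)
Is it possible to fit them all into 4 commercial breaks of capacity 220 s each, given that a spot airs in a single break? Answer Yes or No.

No

Total = 850 s; ⌈850/220⌉ = 4.
5 ad spots each exceed half the capacity and cannot share a break, forcing at least 5 commercial breaks.
At least 5 commercial breaks are required, but only 4 are allowed.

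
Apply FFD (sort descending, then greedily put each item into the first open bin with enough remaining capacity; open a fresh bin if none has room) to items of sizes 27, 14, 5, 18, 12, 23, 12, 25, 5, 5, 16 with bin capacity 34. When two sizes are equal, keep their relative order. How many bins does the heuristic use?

6

Sorted descending: 27, 25, 23, 18, 16, 14, 12, 12, 5, 5, 5.
  27 → bin 1 (new)  [load 27/34]
  25 → bin 2 (new)  [load 25/34]
  23 → bin 3 (new)  [load 23/34]
  18 → bin 4 (new)  [load 18/34]
  16 → bin 4  [load 34/34]
  14 → bin 5 (new)  [load 14/34]
  12 → bin 5  [load 26/34]
  12 → bin 6 (new)  [load 12/34]
  5 → bin 1  [load 32/34]
  5 → bin 2  [load 30/34]
  5 → bin 3  [load 28/34]
6 bins opened.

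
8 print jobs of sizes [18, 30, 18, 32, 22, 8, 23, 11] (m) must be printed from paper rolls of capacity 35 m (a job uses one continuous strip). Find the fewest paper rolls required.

6

Total = 32 + 30 + 23 + 22 + 18 + 18 + 11 + 8 = 162 m.
Lower bound: ⌈162/35⌉ = 5 paper rolls.
Also, 6 print jobs each exceed 35/2 m, and no two of those can share a roll, so at least 6 paper rolls are needed.
A packing using 6 paper rolls:
  roll 1: 32 = 32
  roll 2: 30 = 30
  roll 3: 23 + 11 = 34
  roll 4: 22 + 8 = 30
  roll 5: 18 = 18
  roll 6: 18 = 18
This matches the lower bound, so 6 is optimal.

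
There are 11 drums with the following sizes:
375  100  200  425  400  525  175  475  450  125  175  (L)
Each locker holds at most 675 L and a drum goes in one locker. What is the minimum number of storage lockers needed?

Total = 525 + 475 + 450 + 425 + 400 + 375 + 200 + 175 + 175 + 125 + 100 = 3425 L.
Lower bound: ⌈3425/675⌉ = 6 storage lockers.
A packing using 6 storage lockers:
  locker 1: 525 + 125 = 650
  locker 2: 475 + 200 = 675
  locker 3: 450 + 175 = 625
  locker 4: 425 + 175 = 600
  locker 5: 400 + 100 = 500
  locker 6: 375 = 375
This matches the lower bound, so 6 is optimal.

6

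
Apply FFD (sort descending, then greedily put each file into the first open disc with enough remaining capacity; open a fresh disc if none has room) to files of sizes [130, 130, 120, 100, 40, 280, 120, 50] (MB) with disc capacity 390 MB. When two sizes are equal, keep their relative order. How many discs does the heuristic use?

3

Sorted descending: 280, 130, 130, 120, 120, 100, 50, 40.
  280 → disc 1 (new)  [load 280/390]
  130 → disc 2 (new)  [load 130/390]
  130 → disc 2  [load 260/390]
  120 → disc 2  [load 380/390]
  120 → disc 3 (new)  [load 120/390]
  100 → disc 1  [load 380/390]
  50 → disc 3  [load 170/390]
  40 → disc 3  [load 210/390]
3 discs opened.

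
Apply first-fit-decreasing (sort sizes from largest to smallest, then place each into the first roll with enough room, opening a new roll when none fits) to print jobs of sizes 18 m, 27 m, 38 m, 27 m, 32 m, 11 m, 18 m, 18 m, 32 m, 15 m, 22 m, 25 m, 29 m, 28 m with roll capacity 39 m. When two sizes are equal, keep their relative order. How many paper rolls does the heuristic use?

Sorted descending: 38, 32, 32, 29, 28, 27, 27, 25, 22, 18, 18, 18, 15, 11.
  38 → roll 1 (new)  [load 38/39]
  32 → roll 2 (new)  [load 32/39]
  32 → roll 3 (new)  [load 32/39]
  29 → roll 4 (new)  [load 29/39]
  28 → roll 5 (new)  [load 28/39]
  27 → roll 6 (new)  [load 27/39]
  27 → roll 7 (new)  [load 27/39]
  25 → roll 8 (new)  [load 25/39]
  22 → roll 9 (new)  [load 22/39]
  18 → roll 10 (new)  [load 18/39]
  18 → roll 10  [load 36/39]
  18 → roll 11 (new)  [load 18/39]
  15 → roll 9  [load 37/39]
  11 → roll 5  [load 39/39]
11 paper rolls opened.

11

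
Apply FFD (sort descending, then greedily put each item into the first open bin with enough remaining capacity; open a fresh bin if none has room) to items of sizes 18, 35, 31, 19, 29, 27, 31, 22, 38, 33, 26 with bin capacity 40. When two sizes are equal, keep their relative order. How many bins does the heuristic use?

Sorted descending: 38, 35, 33, 31, 31, 29, 27, 26, 22, 19, 18.
  38 → bin 1 (new)  [load 38/40]
  35 → bin 2 (new)  [load 35/40]
  33 → bin 3 (new)  [load 33/40]
  31 → bin 4 (new)  [load 31/40]
  31 → bin 5 (new)  [load 31/40]
  29 → bin 6 (new)  [load 29/40]
  27 → bin 7 (new)  [load 27/40]
  26 → bin 8 (new)  [load 26/40]
  22 → bin 9 (new)  [load 22/40]
  19 → bin 10 (new)  [load 19/40]
  18 → bin 9  [load 40/40]
10 bins opened.

10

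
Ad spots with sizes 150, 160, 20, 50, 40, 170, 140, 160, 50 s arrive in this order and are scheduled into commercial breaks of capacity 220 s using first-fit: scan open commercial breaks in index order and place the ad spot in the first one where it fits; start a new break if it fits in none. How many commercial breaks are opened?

  150 → break 1 (new)  [load 150/220]
  160 → break 2 (new)  [load 160/220]
  20 → break 1  [load 170/220]
  50 → break 1  [load 220/220]
  40 → break 2  [load 200/220]
  170 → break 3 (new)  [load 170/220]
  140 → break 4 (new)  [load 140/220]
  160 → break 5 (new)  [load 160/220]
  50 → break 3  [load 220/220]
5 commercial breaks opened.

5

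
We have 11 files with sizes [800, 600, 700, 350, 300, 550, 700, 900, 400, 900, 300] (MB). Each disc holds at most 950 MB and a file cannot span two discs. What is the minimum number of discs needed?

Total = 900 + 900 + 800 + 700 + 700 + 600 + 550 + 400 + 350 + 300 + 300 = 6500 MB.
Lower bound: ⌈6500/950⌉ = 7 discs.
A packing using 8 discs:
  disc 1: 900 = 900
  disc 2: 900 = 900
  disc 3: 800 = 800
  disc 4: 700 = 700
  disc 5: 700 = 700
  disc 6: 600 + 350 = 950
  disc 7: 550 + 400 = 950
  disc 8: 300 + 300 = 600
No arrangement into 7 discs stays within capacity, so 8 is optimal.

8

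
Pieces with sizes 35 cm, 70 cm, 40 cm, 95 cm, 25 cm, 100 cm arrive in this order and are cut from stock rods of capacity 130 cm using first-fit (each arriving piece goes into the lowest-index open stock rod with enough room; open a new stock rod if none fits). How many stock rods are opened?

4

  35 → stock rod 1 (new)  [load 35/130]
  70 → stock rod 1  [load 105/130]
  40 → stock rod 2 (new)  [load 40/130]
  95 → stock rod 3 (new)  [load 95/130]
  25 → stock rod 1  [load 130/130]
  100 → stock rod 4 (new)  [load 100/130]
4 stock rods opened.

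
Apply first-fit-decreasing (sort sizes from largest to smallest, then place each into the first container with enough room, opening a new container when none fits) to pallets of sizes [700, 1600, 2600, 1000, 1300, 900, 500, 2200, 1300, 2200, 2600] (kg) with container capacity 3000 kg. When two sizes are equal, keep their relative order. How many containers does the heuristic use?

Sorted descending: 2600, 2600, 2200, 2200, 1600, 1300, 1300, 1000, 900, 700, 500.
  2600 → container 1 (new)  [load 2600/3000]
  2600 → container 2 (new)  [load 2600/3000]
  2200 → container 3 (new)  [load 2200/3000]
  2200 → container 4 (new)  [load 2200/3000]
  1600 → container 5 (new)  [load 1600/3000]
  1300 → container 5  [load 2900/3000]
  1300 → container 6 (new)  [load 1300/3000]
  1000 → container 6  [load 2300/3000]
  900 → container 7 (new)  [load 900/3000]
  700 → container 3  [load 2900/3000]
  500 → container 4  [load 2700/3000]
7 containers opened.

7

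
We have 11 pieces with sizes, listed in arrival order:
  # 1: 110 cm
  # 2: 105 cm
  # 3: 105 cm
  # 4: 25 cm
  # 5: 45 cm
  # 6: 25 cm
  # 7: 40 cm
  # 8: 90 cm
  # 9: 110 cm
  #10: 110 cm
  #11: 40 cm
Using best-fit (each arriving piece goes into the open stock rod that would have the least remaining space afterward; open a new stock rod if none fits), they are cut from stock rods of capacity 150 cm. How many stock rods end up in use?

6

  110 → stock rod 1 (new)  [load 110/150]
  105 → stock rod 2 (new)  [load 105/150]
  105 → stock rod 3 (new)  [load 105/150]
  25 → stock rod 1  [load 135/150]
  45 → stock rod 2  [load 150/150]
  25 → stock rod 3  [load 130/150]
  40 → stock rod 4 (new)  [load 40/150]
  90 → stock rod 4  [load 130/150]
  110 → stock rod 5 (new)  [load 110/150]
  110 → stock rod 6 (new)  [load 110/150]
  40 → stock rod 5  [load 150/150]
6 stock rods opened.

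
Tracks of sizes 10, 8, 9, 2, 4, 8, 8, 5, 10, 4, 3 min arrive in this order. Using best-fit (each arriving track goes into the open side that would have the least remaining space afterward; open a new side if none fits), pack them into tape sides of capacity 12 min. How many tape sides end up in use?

7

  10 → side 1 (new)  [load 10/12]
  8 → side 2 (new)  [load 8/12]
  9 → side 3 (new)  [load 9/12]
  2 → side 1  [load 12/12]
  4 → side 2  [load 12/12]
  8 → side 4 (new)  [load 8/12]
  8 → side 5 (new)  [load 8/12]
  5 → side 6 (new)  [load 5/12]
  10 → side 7 (new)  [load 10/12]
  4 → side 4  [load 12/12]
  3 → side 3  [load 12/12]
7 tape sides opened.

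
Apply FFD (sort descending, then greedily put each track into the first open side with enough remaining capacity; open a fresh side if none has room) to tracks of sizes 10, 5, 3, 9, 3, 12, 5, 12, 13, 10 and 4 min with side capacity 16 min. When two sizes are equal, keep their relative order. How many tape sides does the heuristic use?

Sorted descending: 13, 12, 12, 10, 10, 9, 5, 5, 4, 3, 3.
  13 → side 1 (new)  [load 13/16]
  12 → side 2 (new)  [load 12/16]
  12 → side 3 (new)  [load 12/16]
  10 → side 4 (new)  [load 10/16]
  10 → side 5 (new)  [load 10/16]
  9 → side 6 (new)  [load 9/16]
  5 → side 4  [load 15/16]
  5 → side 5  [load 15/16]
  4 → side 2  [load 16/16]
  3 → side 1  [load 16/16]
  3 → side 3  [load 15/16]
6 tape sides opened.

6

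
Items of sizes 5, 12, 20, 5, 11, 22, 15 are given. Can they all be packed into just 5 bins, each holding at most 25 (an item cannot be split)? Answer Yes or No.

A valid assignment using 4 bins:
  bin 1: 22 = 22
  bin 2: 20 + 5 = 25
  bin 3: 15 + 5 = 20
  bin 4: 12 + 11 = 23
That uses only 4 ≤ 5, so 5 bins are enough.

Yes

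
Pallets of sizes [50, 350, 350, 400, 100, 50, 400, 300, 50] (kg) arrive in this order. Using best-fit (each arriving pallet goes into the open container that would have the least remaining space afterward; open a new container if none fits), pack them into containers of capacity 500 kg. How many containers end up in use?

  50 → container 1 (new)  [load 50/500]
  350 → container 1  [load 400/500]
  350 → container 2 (new)  [load 350/500]
  400 → container 3 (new)  [load 400/500]
  100 → container 1  [load 500/500]
  50 → container 3  [load 450/500]
  400 → container 4 (new)  [load 400/500]
  300 → container 5 (new)  [load 300/500]
  50 → container 3  [load 500/500]
5 containers opened.

5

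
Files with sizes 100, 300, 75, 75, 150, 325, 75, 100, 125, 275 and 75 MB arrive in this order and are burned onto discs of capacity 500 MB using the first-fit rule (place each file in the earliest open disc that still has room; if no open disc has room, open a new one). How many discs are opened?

  100 → disc 1 (new)  [load 100/500]
  300 → disc 1  [load 400/500]
  75 → disc 1  [load 475/500]
  75 → disc 2 (new)  [load 75/500]
  150 → disc 2  [load 225/500]
  325 → disc 3 (new)  [load 325/500]
  75 → disc 2  [load 300/500]
  100 → disc 2  [load 400/500]
  125 → disc 3  [load 450/500]
  275 → disc 4 (new)  [load 275/500]
  75 → disc 2  [load 475/500]
4 discs opened.

4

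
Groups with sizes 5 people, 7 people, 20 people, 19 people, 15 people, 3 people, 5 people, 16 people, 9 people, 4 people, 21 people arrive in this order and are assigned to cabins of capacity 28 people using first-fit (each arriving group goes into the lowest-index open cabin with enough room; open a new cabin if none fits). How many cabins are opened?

  5 → cabin 1 (new)  [load 5/28]
  7 → cabin 1  [load 12/28]
  20 → cabin 2 (new)  [load 20/28]
  19 → cabin 3 (new)  [load 19/28]
  15 → cabin 1  [load 27/28]
  3 → cabin 2  [load 23/28]
  5 → cabin 2  [load 28/28]
  16 → cabin 4 (new)  [load 16/28]
  9 → cabin 3  [load 28/28]
  4 → cabin 4  [load 20/28]
  21 → cabin 5 (new)  [load 21/28]
5 cabins opened.

5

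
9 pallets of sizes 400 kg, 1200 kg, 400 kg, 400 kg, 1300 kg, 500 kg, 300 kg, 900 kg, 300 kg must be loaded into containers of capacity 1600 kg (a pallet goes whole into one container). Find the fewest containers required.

4

Total = 1300 + 1200 + 900 + 500 + 400 + 400 + 400 + 300 + 300 = 5700 kg.
Lower bound: ⌈5700/1600⌉ = 4 containers.
A packing using 4 containers:
  container 1: 1300 + 300 = 1600
  container 2: 1200 + 400 = 1600
  container 3: 900 + 500 = 1400
  container 4: 400 + 400 + 300 = 1100
This matches the lower bound, so 4 is optimal.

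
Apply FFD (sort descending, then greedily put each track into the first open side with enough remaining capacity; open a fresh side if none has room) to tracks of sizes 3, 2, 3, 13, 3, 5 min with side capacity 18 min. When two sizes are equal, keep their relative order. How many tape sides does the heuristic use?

Sorted descending: 13, 5, 3, 3, 3, 2.
  13 → side 1 (new)  [load 13/18]
  5 → side 1  [load 18/18]
  3 → side 2 (new)  [load 3/18]
  3 → side 2  [load 6/18]
  3 → side 2  [load 9/18]
  2 → side 2  [load 11/18]
2 tape sides opened.

2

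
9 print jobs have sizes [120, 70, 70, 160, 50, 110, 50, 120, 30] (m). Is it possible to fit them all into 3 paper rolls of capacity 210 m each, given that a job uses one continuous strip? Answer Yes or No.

Total = 780 m; ⌈780/210⌉ = 4.
At least 4 paper rolls are required, but only 3 are allowed.

No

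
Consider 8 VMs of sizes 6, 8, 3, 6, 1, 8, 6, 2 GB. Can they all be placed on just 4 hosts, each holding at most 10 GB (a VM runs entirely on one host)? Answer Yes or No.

No

Total = 40 GB; ⌈40/10⌉ = 4.
5 VMs each exceed half the capacity and cannot share a host, forcing at least 5 hosts.
At least 5 hosts are required, but only 4 are allowed.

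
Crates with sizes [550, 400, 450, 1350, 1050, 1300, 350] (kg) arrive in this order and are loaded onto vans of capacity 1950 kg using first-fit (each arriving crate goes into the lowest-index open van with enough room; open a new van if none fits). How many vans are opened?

  550 → van 1 (new)  [load 550/1950]
  400 → van 1  [load 950/1950]
  450 → van 1  [load 1400/1950]
  1350 → van 2 (new)  [load 1350/1950]
  1050 → van 3 (new)  [load 1050/1950]
  1300 → van 4 (new)  [load 1300/1950]
  350 → van 1  [load 1750/1950]
4 vans opened.

4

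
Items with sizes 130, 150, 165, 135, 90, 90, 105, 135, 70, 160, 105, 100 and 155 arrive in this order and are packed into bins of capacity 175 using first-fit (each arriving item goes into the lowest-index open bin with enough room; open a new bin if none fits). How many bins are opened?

12

  130 → bin 1 (new)  [load 130/175]
  150 → bin 2 (new)  [load 150/175]
  165 → bin 3 (new)  [load 165/175]
  135 → bin 4 (new)  [load 135/175]
  90 → bin 5 (new)  [load 90/175]
  90 → bin 6 (new)  [load 90/175]
  105 → bin 7 (new)  [load 105/175]
  135 → bin 8 (new)  [load 135/175]
  70 → bin 5  [load 160/175]
  160 → bin 9 (new)  [load 160/175]
  105 → bin 10 (new)  [load 105/175]
  100 → bin 11 (new)  [load 100/175]
  155 → bin 12 (new)  [load 155/175]
12 bins opened.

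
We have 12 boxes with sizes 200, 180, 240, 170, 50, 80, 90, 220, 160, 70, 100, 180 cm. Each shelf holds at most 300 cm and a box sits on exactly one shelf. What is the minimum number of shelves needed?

Total = 240 + 220 + 200 + 180 + 180 + 170 + 160 + 100 + 90 + 80 + 70 + 50 = 1740 cm.
Lower bound: ⌈1740/300⌉ = 6 shelves.
Also, 7 boxes each exceed 150 cm, and no two of those can share a shelf, so at least 7 shelves are needed.
A packing using 7 shelves:
  shelf 1: 240 + 50 = 290
  shelf 2: 220 + 80 = 300
  shelf 3: 200 + 100 = 300
  shelf 4: 180 + 90 = 270
  shelf 5: 180 + 70 = 250
  shelf 6: 170 = 170
  shelf 7: 160 = 160
This matches the lower bound, so 7 is optimal.

7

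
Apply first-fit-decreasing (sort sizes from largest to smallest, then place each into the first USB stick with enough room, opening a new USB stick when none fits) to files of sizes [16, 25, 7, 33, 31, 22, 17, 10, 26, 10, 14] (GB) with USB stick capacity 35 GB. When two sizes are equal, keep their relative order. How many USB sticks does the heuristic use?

7

Sorted descending: 33, 31, 26, 25, 22, 17, 16, 14, 10, 10, 7.
  33 → USB stick 1 (new)  [load 33/35]
  31 → USB stick 2 (new)  [load 31/35]
  26 → USB stick 3 (new)  [load 26/35]
  25 → USB stick 4 (new)  [load 25/35]
  22 → USB stick 5 (new)  [load 22/35]
  17 → USB stick 6 (new)  [load 17/35]
  16 → USB stick 6  [load 33/35]
  14 → USB stick 7 (new)  [load 14/35]
  10 → USB stick 4  [load 35/35]
  10 → USB stick 5  [load 32/35]
  7 → USB stick 3  [load 33/35]
7 USB sticks opened.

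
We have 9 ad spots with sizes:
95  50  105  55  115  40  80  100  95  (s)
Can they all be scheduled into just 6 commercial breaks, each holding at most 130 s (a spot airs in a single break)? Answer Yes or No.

No

Total = 735 s; ⌈735/130⌉ = 6.
The bound of 6 does not rule out 6, but exhaustive search shows no assignment into 6 commercial breaks of capacity 130 s exists — the minimum is 7.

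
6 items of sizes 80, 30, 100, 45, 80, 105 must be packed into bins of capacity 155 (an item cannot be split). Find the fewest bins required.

Total = 105 + 100 + 80 + 80 + 45 + 30 = 440.
Lower bound: ⌈440/155⌉ = 3 bins.
Also, 4 items each exceed 155/2, and no two of those can share a bin, so at least 4 bins are needed.
A packing using 4 bins:
  bin 1: 105 + 45 = 150
  bin 2: 100 + 30 = 130
  bin 3: 80 = 80
  bin 4: 80 = 80
This matches the lower bound, so 4 is optimal.

4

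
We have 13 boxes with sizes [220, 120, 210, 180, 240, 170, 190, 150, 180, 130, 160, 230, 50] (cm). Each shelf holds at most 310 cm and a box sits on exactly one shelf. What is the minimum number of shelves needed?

9

Total = 240 + 230 + 220 + 210 + 190 + 180 + 180 + 170 + 160 + 150 + 130 + 120 + 50 = 2230 cm.
Lower bound: ⌈2230/310⌉ = 8 shelves.
Also, 9 boxes each exceed 155 cm, and no two of those can share a shelf, so at least 9 shelves are needed.
A packing using 9 shelves:
  shelf 1: 240 + 50 = 290
  shelf 2: 230 = 230
  shelf 3: 220 = 220
  shelf 4: 210 = 210
  shelf 5: 190 + 120 = 310
  shelf 6: 180 + 130 = 310
  shelf 7: 180 = 180
  shelf 8: 170 = 170
  shelf 9: 160 + 150 = 310
This matches the lower bound, so 9 is optimal.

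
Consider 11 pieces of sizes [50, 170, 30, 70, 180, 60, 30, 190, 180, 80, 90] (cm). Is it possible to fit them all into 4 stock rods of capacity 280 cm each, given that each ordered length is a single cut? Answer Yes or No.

No

Total = 1130 cm; ⌈1130/280⌉ = 5.
At least 5 stock rods are required, but only 4 are allowed.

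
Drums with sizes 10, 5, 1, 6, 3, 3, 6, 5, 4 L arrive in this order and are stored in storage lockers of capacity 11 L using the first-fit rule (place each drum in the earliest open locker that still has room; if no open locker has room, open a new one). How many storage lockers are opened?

4

  10 → locker 1 (new)  [load 10/11]
  5 → locker 2 (new)  [load 5/11]
  1 → locker 1  [load 11/11]
  6 → locker 2  [load 11/11]
  3 → locker 3 (new)  [load 3/11]
  3 → locker 3  [load 6/11]
  6 → locker 4 (new)  [load 6/11]
  5 → locker 3  [load 11/11]
  4 → locker 4  [load 10/11]
4 storage lockers opened.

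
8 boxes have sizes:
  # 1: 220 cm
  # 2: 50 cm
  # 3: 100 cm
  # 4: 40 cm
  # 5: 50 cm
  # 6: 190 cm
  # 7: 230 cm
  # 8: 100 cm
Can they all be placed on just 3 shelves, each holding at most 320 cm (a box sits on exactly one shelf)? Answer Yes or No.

Total = 980 cm; ⌈980/320⌉ = 4.
At least 4 shelves are required, but only 3 are allowed.

No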